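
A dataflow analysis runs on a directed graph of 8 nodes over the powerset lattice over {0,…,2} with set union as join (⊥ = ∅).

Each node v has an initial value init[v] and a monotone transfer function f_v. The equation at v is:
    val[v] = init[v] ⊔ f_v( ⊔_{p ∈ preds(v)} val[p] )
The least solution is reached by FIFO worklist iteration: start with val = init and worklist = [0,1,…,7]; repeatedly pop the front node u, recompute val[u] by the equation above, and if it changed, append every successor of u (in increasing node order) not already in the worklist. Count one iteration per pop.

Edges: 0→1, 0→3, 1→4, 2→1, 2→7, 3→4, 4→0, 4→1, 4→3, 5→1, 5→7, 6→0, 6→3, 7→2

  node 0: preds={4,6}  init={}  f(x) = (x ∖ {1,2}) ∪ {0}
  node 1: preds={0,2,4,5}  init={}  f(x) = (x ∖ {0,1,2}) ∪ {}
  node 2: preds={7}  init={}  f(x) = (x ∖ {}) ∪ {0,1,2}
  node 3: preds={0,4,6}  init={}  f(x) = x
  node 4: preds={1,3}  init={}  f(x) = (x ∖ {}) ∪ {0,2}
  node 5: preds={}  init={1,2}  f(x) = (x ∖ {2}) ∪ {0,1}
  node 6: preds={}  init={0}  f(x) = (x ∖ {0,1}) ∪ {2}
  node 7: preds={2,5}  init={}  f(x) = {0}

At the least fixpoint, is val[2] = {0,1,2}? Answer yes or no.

Worklist (13 pops):
  #1 pop 0: in={0} → {0} (was {}); enqueue []
  #2 pop 1: in={0,1,2} → {} (no change)
  #3 pop 2: in={} → {0,1,2} (was {}); enqueue [1]
  #4 pop 3: in={0} → {0} (was {}); enqueue []
  #5 pop 4: in={0} → {0,2} (was {}); enqueue [0,3]
  #6 pop 5: in={} → {0,1,2} (was {1,2}); enqueue []
  #7 pop 6: in={} → {0,2} (was {0}); enqueue []
  #8 pop 7: in={0,1,2} → {0} (was {}); enqueue [2]
  #9 pop 1: in={0,1,2} → {} (no change)
  #10 pop 0: in={0,2} → {0} (no change)
  #11 pop 3: in={0,2} → {0,2} (was {0}); enqueue [4]
  #12 pop 2: in={0} → {0,1,2} (no change)
  #13 pop 4: in={0,2} → {0,2} (no change)

Fixpoint:
  val[0] = {0}
  val[1] = {}
  val[2] = {0,1,2}
  val[3] = {0,2}
  val[4] = {0,2}
  val[5] = {0,1,2}
  val[6] = {0,2}
  val[7] = {0}

yes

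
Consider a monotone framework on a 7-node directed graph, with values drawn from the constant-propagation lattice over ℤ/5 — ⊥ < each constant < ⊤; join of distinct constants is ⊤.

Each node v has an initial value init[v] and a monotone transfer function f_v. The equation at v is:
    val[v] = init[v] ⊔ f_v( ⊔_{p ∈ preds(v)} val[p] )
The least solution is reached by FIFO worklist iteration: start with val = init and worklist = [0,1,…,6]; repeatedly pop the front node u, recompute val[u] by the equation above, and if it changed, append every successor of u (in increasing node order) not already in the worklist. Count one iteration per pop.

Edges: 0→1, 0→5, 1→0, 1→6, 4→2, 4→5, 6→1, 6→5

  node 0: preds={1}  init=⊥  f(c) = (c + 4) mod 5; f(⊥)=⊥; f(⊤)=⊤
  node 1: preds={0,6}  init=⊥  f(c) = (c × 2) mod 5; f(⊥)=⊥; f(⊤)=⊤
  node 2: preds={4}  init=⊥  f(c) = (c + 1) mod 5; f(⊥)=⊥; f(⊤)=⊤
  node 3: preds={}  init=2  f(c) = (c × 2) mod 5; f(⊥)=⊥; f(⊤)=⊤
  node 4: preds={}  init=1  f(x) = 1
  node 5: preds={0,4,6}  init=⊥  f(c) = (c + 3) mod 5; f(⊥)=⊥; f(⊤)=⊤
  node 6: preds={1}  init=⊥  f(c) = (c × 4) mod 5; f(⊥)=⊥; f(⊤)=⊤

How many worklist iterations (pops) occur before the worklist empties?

7

Trace (7 dequeues):
  [1] u=0 | in ⊥ | out ⊥ | ==
  [2] u=1 | in ⊥ | out ⊥ | ==
  [3] u=2 | in 1 | out 2 | prev ⊥ | push {}
  [4] u=3 | in ⊥ | out 2 | ==
  [5] u=4 | in ⊥ | out 1 | ==
  [6] u=5 | in 1 | out 4 | prev ⊥ | push {}
  [7] u=6 | in ⊥ | out ⊥ | ==

Converged values:
  [0] ⊥
  [1] ⊥
  [2] 2
  [3] 2
  [4] 1
  [5] 4
  [6] ⊥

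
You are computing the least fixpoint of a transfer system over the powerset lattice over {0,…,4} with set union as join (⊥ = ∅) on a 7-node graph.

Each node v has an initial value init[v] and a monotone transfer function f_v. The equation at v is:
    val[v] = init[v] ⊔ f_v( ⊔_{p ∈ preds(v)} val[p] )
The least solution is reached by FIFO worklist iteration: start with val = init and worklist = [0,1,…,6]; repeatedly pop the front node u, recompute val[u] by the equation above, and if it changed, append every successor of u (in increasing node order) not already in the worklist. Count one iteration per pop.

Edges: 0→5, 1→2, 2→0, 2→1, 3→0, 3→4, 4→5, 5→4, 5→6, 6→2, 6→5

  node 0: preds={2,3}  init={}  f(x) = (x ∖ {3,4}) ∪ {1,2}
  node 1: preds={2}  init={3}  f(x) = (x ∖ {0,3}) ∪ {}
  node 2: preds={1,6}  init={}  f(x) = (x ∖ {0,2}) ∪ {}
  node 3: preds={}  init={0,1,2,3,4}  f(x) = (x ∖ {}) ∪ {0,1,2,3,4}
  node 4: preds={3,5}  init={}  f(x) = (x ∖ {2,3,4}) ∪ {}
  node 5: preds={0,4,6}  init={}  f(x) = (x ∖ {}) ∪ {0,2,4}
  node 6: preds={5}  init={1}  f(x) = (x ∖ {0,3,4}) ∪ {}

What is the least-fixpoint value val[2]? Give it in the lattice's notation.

{1,3}

Iteration log — 12 steps:
  step 1. node 0  ⊔preds={0,1,2,3,4}  new={0,1,2}  old={}  +wl: 
  step 2. node 1  ⊔preds={}  new={3}  stable
  step 3. node 2  ⊔preds={1,3}  new={1,3}  old={}  +wl: 0,1
  step 4. node 3  ⊔preds={}  new={0,1,2,3,4}  stable
  step 5. node 4  ⊔preds={0,1,2,3,4}  new={0,1}  old={}  +wl: 
  step 6. node 5  ⊔preds={0,1,2}  new={0,1,2,4}  old={}  +wl: 4
  step 7. node 6  ⊔preds={0,1,2,4}  new={1,2}  old={1}  +wl: 2,5
  step 8. node 0  ⊔preds={0,1,2,3,4}  new={0,1,2}  stable
  step 9. node 1  ⊔preds={1,3}  new={1,3}  old={3}  +wl: 
  step 10. node 4  ⊔preds={0,1,2,3,4}  new={0,1}  stable
  step 11. node 2  ⊔preds={1,2,3}  new={1,3}  stable
  step 12. node 5  ⊔preds={0,1,2}  new={0,1,2,4}  stable

Least fixpoint reached:
  node 0: {0,1,2}
  node 1: {1,3}
  node 2: {1,3}
  node 3: {0,1,2,3,4}
  node 4: {0,1}
  node 5: {0,1,2,4}
  node 6: {1,2}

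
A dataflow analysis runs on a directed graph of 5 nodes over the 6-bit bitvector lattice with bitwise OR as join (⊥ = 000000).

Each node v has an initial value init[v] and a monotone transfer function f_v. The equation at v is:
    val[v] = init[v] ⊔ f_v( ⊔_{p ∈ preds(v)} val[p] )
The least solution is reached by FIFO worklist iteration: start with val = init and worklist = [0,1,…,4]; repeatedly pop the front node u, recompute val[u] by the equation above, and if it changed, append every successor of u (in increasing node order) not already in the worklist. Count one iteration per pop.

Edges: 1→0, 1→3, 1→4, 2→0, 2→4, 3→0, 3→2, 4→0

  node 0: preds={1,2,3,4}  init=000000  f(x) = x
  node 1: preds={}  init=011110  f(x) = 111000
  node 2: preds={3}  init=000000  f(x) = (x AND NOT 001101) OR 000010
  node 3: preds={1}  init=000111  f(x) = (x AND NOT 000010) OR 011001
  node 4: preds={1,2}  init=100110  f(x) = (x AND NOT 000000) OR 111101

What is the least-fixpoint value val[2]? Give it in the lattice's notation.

110010

Trace (9 dequeues):
  [1] u=0 | in 111111 | out 111111 | prev 000000 | push {}
  [2] u=1 | in 000000 | out 111110 | prev 011110 | push {0}
  [3] u=2 | in 000111 | out 000010 | prev 000000 | push {}
  [4] u=3 | in 111110 | out 111111 | prev 000111 | push {2}
  [5] u=4 | in 111110 | out 111111 | prev 100110 | push {}
  [6] u=0 | in 111111 | out 111111 | ==
  [7] u=2 | in 111111 | out 110010 | prev 000010 | push {0,4}
  [8] u=0 | in 111111 | out 111111 | ==
  [9] u=4 | in 111110 | out 111111 | ==

Converged values:
  [0] 111111
  [1] 111110
  [2] 110010
  [3] 111111
  [4] 111111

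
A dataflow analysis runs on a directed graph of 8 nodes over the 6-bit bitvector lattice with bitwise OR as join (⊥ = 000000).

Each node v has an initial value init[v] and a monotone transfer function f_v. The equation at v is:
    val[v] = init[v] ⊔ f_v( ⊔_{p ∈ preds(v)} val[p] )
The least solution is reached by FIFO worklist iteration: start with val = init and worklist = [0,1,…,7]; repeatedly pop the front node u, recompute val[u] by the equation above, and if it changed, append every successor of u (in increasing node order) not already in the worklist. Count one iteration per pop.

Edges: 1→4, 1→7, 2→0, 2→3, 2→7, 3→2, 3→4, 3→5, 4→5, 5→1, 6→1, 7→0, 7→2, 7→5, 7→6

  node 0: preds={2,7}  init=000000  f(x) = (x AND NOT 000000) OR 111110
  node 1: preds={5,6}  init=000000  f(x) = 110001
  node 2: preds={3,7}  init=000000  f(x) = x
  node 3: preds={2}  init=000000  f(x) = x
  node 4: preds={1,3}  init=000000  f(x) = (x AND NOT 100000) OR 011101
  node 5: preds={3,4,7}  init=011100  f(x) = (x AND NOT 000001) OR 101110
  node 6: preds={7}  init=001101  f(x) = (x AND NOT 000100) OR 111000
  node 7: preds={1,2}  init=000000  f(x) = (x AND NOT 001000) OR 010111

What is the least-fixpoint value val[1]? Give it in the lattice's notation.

110001

Worklist (20 pops):
  #1 pop 0: in=000000 → 111110 (was 000000); enqueue []
  #2 pop 1: in=011101 → 110001 (was 000000); enqueue []
  #3 pop 2: in=000000 → 000000 (no change)
  #4 pop 3: in=000000 → 000000 (no change)
  #5 pop 4: in=110001 → 011101 (was 000000); enqueue []
  #6 pop 5: in=011101 → 111110 (was 011100); enqueue [1]
  #7 pop 6: in=000000 → 111101 (was 001101); enqueue []
  #8 pop 7: in=110001 → 110111 (was 000000); enqueue [0,2,5,6]
  #9 pop 1: in=111111 → 110001 (no change)
  #10 pop 0: in=110111 → 111111 (was 111110); enqueue []
  #11 pop 2: in=110111 → 110111 (was 000000); enqueue [0,3,7]
  #12 pop 5: in=111111 → 111110 (no change)
  #13 pop 6: in=110111 → 111111 (was 111101); enqueue [1]
  #14 pop 0: in=110111 → 111111 (no change)
  #15 pop 3: in=110111 → 110111 (was 000000); enqueue [2,4,5]
  #16 pop 7: in=110111 → 110111 (no change)
  #17 pop 1: in=111111 → 110001 (no change)
  #18 pop 2: in=110111 → 110111 (no change)
  #19 pop 4: in=110111 → 011111 (was 011101); enqueue []
  #20 pop 5: in=111111 → 111110 (no change)

Fixpoint:
  val[0] = 111111
  val[1] = 110001
  val[2] = 110111
  val[3] = 110111
  val[4] = 011111
  val[5] = 111110
  val[6] = 111111
  val[7] = 110111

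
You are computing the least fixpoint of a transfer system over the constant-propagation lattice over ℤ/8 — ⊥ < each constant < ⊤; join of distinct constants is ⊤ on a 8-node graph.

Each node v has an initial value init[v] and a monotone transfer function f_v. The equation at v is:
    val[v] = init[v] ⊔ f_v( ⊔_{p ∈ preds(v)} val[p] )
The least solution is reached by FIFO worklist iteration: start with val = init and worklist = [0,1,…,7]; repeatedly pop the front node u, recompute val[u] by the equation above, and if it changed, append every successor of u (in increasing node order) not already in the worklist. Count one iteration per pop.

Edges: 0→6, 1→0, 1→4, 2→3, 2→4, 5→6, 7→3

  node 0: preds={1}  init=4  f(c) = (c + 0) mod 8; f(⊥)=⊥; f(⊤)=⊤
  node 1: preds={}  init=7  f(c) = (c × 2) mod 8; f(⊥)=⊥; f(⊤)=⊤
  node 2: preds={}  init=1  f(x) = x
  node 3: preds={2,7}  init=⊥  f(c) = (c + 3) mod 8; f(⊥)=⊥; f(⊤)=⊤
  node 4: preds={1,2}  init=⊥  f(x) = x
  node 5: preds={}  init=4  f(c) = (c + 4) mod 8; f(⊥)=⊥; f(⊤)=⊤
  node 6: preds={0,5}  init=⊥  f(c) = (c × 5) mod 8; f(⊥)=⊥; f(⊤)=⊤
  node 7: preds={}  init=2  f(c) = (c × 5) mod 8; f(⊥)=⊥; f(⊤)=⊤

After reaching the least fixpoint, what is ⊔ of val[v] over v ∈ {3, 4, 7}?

⊤

Worklist (8 pops):
  #1 pop 0: in=7 → ⊤ (was 4); enqueue []
  #2 pop 1: in=⊥ → 7 (no change)
  #3 pop 2: in=⊥ → 1 (no change)
  #4 pop 3: in=⊤ → ⊤ (was ⊥); enqueue []
  #5 pop 4: in=⊤ → ⊤ (was ⊥); enqueue []
  #6 pop 5: in=⊥ → 4 (no change)
  #7 pop 6: in=⊤ → ⊤ (was ⊥); enqueue []
  #8 pop 7: in=⊥ → 2 (no change)

Fixpoint:
  val[0] = ⊤
  val[1] = 7
  val[2] = 1
  val[3] = ⊤
  val[4] = ⊤
  val[5] = 4
  val[6] = ⊤
  val[7] = 2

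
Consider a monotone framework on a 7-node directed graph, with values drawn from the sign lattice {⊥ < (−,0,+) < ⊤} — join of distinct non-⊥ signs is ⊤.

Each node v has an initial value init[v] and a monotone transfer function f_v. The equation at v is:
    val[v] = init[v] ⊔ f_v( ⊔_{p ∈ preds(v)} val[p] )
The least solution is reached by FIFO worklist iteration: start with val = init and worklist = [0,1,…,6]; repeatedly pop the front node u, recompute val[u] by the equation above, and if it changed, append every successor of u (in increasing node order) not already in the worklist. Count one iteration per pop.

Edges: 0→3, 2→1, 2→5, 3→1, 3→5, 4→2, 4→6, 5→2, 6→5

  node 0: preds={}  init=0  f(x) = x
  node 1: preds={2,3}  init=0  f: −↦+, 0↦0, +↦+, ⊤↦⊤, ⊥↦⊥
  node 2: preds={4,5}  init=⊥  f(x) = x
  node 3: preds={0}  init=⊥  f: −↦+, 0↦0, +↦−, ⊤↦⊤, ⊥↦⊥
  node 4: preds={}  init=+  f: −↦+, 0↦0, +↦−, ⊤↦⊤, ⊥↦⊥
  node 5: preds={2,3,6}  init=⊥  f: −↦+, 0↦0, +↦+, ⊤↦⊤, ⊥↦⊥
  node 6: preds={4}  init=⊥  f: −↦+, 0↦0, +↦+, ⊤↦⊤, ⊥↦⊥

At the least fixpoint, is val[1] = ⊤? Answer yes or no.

yes

Iteration log — 11 steps:
  step 1. node 0  ⊔preds=⊥  new=0  stable
  step 2. node 1  ⊔preds=⊥  new=0  stable
  step 3. node 2  ⊔preds=+  new=+  old=⊥  +wl: 1
  step 4. node 3  ⊔preds=0  new=0  old=⊥  +wl: 
  step 5. node 4  ⊔preds=⊥  new=+  stable
  step 6. node 5  ⊔preds=⊤  new=⊤  old=⊥  +wl: 2
  step 7. node 6  ⊔preds=+  new=+  old=⊥  +wl: 5
  step 8. node 1  ⊔preds=⊤  new=⊤  old=0  +wl: 
  step 9. node 2  ⊔preds=⊤  new=⊤  old=+  +wl: 1
  step 10. node 5  ⊔preds=⊤  new=⊤  stable
  step 11. node 1  ⊔preds=⊤  new=⊤  stable

Least fixpoint reached:
  node 0: 0
  node 1: ⊤
  node 2: ⊤
  node 3: 0
  node 4: +
  node 5: ⊤
  node 6: +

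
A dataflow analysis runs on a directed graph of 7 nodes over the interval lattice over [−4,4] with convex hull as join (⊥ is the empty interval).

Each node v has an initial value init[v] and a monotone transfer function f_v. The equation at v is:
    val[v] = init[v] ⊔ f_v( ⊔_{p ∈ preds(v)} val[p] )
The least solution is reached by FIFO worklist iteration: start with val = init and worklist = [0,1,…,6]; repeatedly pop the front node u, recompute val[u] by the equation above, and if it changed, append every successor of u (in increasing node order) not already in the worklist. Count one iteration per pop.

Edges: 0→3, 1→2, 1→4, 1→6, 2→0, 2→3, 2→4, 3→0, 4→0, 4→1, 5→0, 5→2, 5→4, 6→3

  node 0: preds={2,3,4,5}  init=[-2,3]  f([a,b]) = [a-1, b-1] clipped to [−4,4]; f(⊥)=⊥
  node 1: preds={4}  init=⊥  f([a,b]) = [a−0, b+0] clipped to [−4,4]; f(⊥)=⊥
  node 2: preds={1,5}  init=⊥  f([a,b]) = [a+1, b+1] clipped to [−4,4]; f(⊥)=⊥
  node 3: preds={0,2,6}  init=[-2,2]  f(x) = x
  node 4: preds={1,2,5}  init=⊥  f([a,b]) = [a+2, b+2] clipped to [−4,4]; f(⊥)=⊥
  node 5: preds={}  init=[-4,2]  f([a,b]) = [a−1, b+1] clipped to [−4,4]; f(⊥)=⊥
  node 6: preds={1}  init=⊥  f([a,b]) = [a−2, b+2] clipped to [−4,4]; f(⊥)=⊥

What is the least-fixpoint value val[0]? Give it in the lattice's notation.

[-4,3]

Trace (15 dequeues):
  [1] u=0 | in [-4,2] | out [-4,3] | prev [-2,3] | push {}
  [2] u=1 | in ⊥ | out ⊥ | ==
  [3] u=2 | in [-4,2] | out [-3,3] | prev ⊥ | push {0}
  [4] u=3 | in [-4,3] | out [-4,3] | prev [-2,2] | push {}
  [5] u=4 | in [-4,3] | out [-2,4] | prev ⊥ | push {1}
  [6] u=5 | in ⊥ | out [-4,2] | ==
  [7] u=6 | in ⊥ | out ⊥ | ==
  [8] u=0 | in [-4,4] | out [-4,3] | ==
  [9] u=1 | in [-2,4] | out [-2,4] | prev ⊥ | push {2,4,6}
  [10] u=2 | in [-4,4] | out [-3,4] | prev [-3,3] | push {0,3}
  [11] u=4 | in [-4,4] | out [-2,4] | ==
  [12] u=6 | in [-2,4] | out [-4,4] | prev ⊥ | push {}
  [13] u=0 | in [-4,4] | out [-4,3] | ==
  [14] u=3 | in [-4,4] | out [-4,4] | prev [-4,3] | push {0}
  [15] u=0 | in [-4,4] | out [-4,3] | ==

Converged values:
  [0] [-4,3]
  [1] [-2,4]
  [2] [-3,4]
  [3] [-4,4]
  [4] [-2,4]
  [5] [-4,2]
  [6] [-4,4]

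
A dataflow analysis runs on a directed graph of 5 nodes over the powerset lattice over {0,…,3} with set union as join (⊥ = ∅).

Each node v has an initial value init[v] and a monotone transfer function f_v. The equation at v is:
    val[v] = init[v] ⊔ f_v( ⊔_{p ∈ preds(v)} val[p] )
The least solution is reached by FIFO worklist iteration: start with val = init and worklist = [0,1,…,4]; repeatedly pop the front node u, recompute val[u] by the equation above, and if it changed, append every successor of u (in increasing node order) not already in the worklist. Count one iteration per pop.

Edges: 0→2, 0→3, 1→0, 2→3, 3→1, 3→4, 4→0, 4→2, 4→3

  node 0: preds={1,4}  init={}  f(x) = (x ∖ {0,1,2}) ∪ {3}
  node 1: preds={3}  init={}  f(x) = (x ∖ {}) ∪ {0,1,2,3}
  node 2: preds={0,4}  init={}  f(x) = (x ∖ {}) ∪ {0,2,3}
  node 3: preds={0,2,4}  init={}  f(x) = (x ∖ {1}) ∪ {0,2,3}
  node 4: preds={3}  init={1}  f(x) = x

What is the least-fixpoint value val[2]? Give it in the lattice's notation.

Trace (9 dequeues):
  [1] u=0 | in {1} | out {3} | prev {} | push {}
  [2] u=1 | in {} | out {0,1,2,3} | prev {} | push {0}
  [3] u=2 | in {1,3} | out {0,1,2,3} | prev {} | push {}
  [4] u=3 | in {0,1,2,3} | out {0,2,3} | prev {} | push {1}
  [5] u=4 | in {0,2,3} | out {0,1,2,3} | prev {1} | push {2,3}
  [6] u=0 | in {0,1,2,3} | out {3} | ==
  [7] u=1 | in {0,2,3} | out {0,1,2,3} | ==
  [8] u=2 | in {0,1,2,3} | out {0,1,2,3} | ==
  [9] u=3 | in {0,1,2,3} | out {0,2,3} | ==

Converged values:
  [0] {3}
  [1] {0,1,2,3}
  [2] {0,1,2,3}
  [3] {0,2,3}
  [4] {0,1,2,3}

{0,1,2,3}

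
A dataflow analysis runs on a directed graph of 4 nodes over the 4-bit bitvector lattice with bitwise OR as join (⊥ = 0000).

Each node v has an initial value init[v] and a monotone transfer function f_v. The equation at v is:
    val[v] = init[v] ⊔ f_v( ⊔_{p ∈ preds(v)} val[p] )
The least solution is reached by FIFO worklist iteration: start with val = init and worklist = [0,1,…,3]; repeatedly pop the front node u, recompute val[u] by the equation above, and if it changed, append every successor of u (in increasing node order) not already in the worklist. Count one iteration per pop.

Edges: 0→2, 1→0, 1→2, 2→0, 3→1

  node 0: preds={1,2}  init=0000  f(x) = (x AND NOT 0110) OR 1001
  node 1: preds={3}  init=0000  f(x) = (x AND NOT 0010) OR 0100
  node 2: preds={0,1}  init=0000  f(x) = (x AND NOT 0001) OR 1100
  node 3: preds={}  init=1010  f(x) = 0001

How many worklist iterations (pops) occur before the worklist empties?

8

Worklist (8 pops):
  #1 pop 0: in=0000 → 1001 (was 0000); enqueue []
  #2 pop 1: in=1010 → 1100 (was 0000); enqueue [0]
  #3 pop 2: in=1101 → 1100 (was 0000); enqueue []
  #4 pop 3: in=0000 → 1011 (was 1010); enqueue [1]
  #5 pop 0: in=1100 → 1001 (no change)
  #6 pop 1: in=1011 → 1101 (was 1100); enqueue [0,2]
  #7 pop 0: in=1101 → 1001 (no change)
  #8 pop 2: in=1101 → 1100 (no change)

Fixpoint:
  val[0] = 1001
  val[1] = 1101
  val[2] = 1100
  val[3] = 1011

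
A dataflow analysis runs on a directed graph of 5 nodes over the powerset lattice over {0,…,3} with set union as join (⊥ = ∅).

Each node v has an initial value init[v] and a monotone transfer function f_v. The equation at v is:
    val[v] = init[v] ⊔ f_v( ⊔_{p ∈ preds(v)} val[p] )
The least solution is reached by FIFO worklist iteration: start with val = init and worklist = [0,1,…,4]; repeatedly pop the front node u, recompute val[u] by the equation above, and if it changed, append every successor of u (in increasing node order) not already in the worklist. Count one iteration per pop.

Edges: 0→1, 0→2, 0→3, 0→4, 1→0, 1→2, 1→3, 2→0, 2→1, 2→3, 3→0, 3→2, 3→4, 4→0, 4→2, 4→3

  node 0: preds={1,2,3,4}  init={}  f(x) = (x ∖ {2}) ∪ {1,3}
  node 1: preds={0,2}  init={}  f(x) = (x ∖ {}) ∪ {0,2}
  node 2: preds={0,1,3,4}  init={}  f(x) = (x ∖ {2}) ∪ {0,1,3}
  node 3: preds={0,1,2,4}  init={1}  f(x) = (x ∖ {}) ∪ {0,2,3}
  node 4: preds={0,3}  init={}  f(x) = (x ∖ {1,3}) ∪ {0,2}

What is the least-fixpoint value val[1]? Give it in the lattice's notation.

Worklist (10 pops):
  #1 pop 0: in={1} → {1,3} (was {}); enqueue []
  #2 pop 1: in={1,3} → {0,1,2,3} (was {}); enqueue [0]
  #3 pop 2: in={0,1,2,3} → {0,1,3} (was {}); enqueue [1]
  #4 pop 3: in={0,1,2,3} → {0,1,2,3} (was {1}); enqueue [2]
  #5 pop 4: in={0,1,2,3} → {0,2} (was {}); enqueue [3]
  #6 pop 0: in={0,1,2,3} → {0,1,3} (was {1,3}); enqueue [4]
  #7 pop 1: in={0,1,3} → {0,1,2,3} (no change)
  #8 pop 2: in={0,1,2,3} → {0,1,3} (no change)
  #9 pop 3: in={0,1,2,3} → {0,1,2,3} (no change)
  #10 pop 4: in={0,1,2,3} → {0,2} (no change)

Fixpoint:
  val[0] = {0,1,3}
  val[1] = {0,1,2,3}
  val[2] = {0,1,3}
  val[3] = {0,1,2,3}
  val[4] = {0,2}

{0,1,2,3}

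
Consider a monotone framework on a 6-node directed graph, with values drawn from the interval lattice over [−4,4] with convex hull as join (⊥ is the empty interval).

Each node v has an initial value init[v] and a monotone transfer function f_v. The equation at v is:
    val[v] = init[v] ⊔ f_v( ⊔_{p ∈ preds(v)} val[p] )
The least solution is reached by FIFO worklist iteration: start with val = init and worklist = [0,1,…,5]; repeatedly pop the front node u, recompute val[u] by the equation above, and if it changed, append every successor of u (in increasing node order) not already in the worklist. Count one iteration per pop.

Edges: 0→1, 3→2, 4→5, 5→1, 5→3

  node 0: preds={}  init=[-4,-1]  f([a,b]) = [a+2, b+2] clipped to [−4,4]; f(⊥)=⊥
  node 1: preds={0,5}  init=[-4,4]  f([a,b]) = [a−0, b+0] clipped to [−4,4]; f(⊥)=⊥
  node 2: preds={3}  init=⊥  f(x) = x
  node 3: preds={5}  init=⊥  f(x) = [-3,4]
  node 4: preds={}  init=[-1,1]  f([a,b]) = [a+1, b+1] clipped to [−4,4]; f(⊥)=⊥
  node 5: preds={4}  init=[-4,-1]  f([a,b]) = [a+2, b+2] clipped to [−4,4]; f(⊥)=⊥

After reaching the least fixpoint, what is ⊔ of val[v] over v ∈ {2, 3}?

[-3,4]

Trace (9 dequeues):
  [1] u=0 | in ⊥ | out [-4,-1] | ==
  [2] u=1 | in [-4,-1] | out [-4,4] | ==
  [3] u=2 | in ⊥ | out ⊥ | ==
  [4] u=3 | in [-4,-1] | out [-3,4] | prev ⊥ | push {2}
  [5] u=4 | in ⊥ | out [-1,1] | ==
  [6] u=5 | in [-1,1] | out [-4,3] | prev [-4,-1] | push {1,3}
  [7] u=2 | in [-3,4] | out [-3,4] | prev ⊥ | push {}
  [8] u=1 | in [-4,3] | out [-4,4] | ==
  [9] u=3 | in [-4,3] | out [-3,4] | ==

Converged values:
  [0] [-4,-1]
  [1] [-4,4]
  [2] [-3,4]
  [3] [-3,4]
  [4] [-1,1]
  [5] [-4,3]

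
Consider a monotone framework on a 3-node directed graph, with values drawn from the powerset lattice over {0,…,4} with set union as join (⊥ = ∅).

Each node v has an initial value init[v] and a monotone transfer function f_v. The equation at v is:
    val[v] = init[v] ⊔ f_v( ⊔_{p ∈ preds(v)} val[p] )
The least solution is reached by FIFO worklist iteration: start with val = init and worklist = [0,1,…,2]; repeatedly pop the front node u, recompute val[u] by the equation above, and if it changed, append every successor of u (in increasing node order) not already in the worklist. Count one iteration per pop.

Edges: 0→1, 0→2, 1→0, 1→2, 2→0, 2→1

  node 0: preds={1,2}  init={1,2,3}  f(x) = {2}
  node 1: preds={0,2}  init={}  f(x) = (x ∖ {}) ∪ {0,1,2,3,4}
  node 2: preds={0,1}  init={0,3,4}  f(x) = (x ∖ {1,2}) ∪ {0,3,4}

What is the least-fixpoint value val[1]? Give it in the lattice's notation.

{0,1,2,3,4}

Worklist (4 pops):
  #1 pop 0: in={0,3,4} → {1,2,3} (no change)
  #2 pop 1: in={0,1,2,3,4} → {0,1,2,3,4} (was {}); enqueue [0]
  #3 pop 2: in={0,1,2,3,4} → {0,3,4} (no change)
  #4 pop 0: in={0,1,2,3,4} → {1,2,3} (no change)

Fixpoint:
  val[0] = {1,2,3}
  val[1] = {0,1,2,3,4}
  val[2] = {0,3,4}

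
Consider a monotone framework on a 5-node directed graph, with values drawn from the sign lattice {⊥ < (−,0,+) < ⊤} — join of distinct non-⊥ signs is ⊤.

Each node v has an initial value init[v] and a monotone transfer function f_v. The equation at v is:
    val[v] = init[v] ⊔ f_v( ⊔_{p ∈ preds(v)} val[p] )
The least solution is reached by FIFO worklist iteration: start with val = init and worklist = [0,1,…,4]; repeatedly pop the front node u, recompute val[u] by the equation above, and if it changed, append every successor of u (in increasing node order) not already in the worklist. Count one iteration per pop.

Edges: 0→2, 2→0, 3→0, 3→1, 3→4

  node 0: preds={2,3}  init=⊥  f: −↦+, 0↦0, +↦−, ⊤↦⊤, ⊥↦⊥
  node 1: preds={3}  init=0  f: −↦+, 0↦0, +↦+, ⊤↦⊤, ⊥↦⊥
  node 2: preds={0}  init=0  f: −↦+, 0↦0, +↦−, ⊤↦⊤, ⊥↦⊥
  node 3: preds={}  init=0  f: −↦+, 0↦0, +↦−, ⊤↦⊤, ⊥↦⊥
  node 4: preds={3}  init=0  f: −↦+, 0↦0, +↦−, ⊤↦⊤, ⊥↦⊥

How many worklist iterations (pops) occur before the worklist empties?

Iteration log — 5 steps:
  step 1. node 0  ⊔preds=0  new=0  old=⊥  +wl: 
  step 2. node 1  ⊔preds=0  new=0  stable
  step 3. node 2  ⊔preds=0  new=0  stable
  step 4. node 3  ⊔preds=⊥  new=0  stable
  step 5. node 4  ⊔preds=0  new=0  stable

Least fixpoint reached:
  node 0: 0
  node 1: 0
  node 2: 0
  node 3: 0
  node 4: 0

5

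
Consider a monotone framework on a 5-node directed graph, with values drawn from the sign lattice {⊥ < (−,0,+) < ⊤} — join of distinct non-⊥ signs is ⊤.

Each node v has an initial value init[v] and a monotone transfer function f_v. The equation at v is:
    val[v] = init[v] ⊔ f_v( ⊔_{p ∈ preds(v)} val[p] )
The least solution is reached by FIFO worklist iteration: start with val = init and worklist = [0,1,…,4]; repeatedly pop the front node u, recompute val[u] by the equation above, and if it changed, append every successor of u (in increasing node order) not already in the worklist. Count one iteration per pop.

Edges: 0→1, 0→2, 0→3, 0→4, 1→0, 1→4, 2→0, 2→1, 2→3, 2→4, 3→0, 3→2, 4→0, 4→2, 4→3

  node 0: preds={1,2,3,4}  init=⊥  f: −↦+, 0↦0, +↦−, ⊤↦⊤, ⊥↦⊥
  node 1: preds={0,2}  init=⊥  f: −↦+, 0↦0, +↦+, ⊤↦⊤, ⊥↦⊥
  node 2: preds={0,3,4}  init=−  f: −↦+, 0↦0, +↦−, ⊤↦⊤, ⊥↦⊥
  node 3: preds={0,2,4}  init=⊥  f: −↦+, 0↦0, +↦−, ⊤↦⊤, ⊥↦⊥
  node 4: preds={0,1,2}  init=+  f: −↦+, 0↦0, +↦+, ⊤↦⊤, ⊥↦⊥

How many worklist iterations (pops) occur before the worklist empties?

9

Iteration log — 9 steps:
  step 1. node 0  ⊔preds=⊤  new=⊤  old=⊥  +wl: 
  step 2. node 1  ⊔preds=⊤  new=⊤  old=⊥  +wl: 0
  step 3. node 2  ⊔preds=⊤  new=⊤  old=−  +wl: 1
  step 4. node 3  ⊔preds=⊤  new=⊤  old=⊥  +wl: 2
  step 5. node 4  ⊔preds=⊤  new=⊤  old=+  +wl: 3
  step 6. node 0  ⊔preds=⊤  new=⊤  stable
  step 7. node 1  ⊔preds=⊤  new=⊤  stable
  step 8. node 2  ⊔preds=⊤  new=⊤  stable
  step 9. node 3  ⊔preds=⊤  new=⊤  stable

Least fixpoint reached:
  node 0: ⊤
  node 1: ⊤
  node 2: ⊤
  node 3: ⊤
  node 4: ⊤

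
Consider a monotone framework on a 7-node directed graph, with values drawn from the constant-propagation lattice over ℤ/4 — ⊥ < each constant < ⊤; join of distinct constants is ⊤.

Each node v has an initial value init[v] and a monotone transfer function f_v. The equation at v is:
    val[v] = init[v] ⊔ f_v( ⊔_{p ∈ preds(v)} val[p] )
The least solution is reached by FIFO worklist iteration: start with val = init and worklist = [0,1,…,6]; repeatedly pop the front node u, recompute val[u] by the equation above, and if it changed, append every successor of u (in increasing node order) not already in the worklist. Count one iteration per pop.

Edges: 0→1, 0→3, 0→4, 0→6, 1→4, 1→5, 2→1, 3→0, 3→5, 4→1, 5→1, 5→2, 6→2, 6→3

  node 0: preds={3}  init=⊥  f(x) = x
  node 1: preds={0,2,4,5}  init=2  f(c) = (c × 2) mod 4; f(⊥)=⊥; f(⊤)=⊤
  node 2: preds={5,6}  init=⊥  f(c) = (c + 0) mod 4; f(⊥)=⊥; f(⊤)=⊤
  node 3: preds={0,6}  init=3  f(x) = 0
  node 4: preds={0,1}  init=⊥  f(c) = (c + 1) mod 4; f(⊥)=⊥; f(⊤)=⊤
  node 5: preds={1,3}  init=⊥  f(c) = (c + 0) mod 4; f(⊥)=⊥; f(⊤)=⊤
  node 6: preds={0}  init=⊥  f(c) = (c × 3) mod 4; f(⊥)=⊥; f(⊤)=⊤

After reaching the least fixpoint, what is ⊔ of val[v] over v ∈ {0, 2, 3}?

Iteration log — 17 steps:
  step 1. node 0  ⊔preds=3  new=3  old=⊥  +wl: 
  step 2. node 1  ⊔preds=3  new=2  stable
  step 3. node 2  ⊔preds=⊥  new=⊥  stable
  step 4. node 3  ⊔preds=3  new=⊤  old=3  +wl: 0
  step 5. node 4  ⊔preds=⊤  new=⊤  old=⊥  +wl: 1
  step 6. node 5  ⊔preds=⊤  new=⊤  old=⊥  +wl: 2
  step 7. node 6  ⊔preds=3  new=1  old=⊥  +wl: 3
  step 8. node 0  ⊔preds=⊤  new=⊤  old=3  +wl: 4,6
  step 9. node 1  ⊔preds=⊤  new=⊤  old=2  +wl: 5
  step 10. node 2  ⊔preds=⊤  new=⊤  old=⊥  +wl: 1
  step 11. node 3  ⊔preds=⊤  new=⊤  stable
  step 12. node 4  ⊔preds=⊤  new=⊤  stable
  step 13. node 6  ⊔preds=⊤  new=⊤  old=1  +wl: 2,3
  step 14. node 5  ⊔preds=⊤  new=⊤  stable
  step 15. node 1  ⊔preds=⊤  new=⊤  stable
  step 16. node 2  ⊔preds=⊤  new=⊤  stable
  step 17. node 3  ⊔preds=⊤  new=⊤  stable

Least fixpoint reached:
  node 0: ⊤
  node 1: ⊤
  node 2: ⊤
  node 3: ⊤
  node 4: ⊤
  node 5: ⊤
  node 6: ⊤

⊤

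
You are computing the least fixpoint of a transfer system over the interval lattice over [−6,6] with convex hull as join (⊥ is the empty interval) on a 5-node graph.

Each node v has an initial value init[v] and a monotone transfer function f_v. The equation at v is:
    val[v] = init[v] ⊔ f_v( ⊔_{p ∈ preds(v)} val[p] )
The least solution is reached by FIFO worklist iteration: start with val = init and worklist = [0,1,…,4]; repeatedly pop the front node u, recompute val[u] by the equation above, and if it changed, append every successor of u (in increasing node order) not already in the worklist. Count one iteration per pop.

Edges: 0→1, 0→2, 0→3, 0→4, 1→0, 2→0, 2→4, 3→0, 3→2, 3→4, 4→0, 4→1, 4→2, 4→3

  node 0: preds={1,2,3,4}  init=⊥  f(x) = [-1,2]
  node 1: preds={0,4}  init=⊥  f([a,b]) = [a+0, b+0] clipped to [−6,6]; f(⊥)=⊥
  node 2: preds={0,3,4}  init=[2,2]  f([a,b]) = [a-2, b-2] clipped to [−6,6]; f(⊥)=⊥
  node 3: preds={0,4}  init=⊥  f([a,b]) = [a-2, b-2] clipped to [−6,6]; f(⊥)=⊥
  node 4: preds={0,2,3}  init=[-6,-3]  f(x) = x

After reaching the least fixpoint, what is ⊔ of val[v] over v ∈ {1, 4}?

[-6,2]

Trace (9 dequeues):
  [1] u=0 | in [-6,2] | out [-1,2] | prev ⊥ | push {}
  [2] u=1 | in [-6,2] | out [-6,2] | prev ⊥ | push {0}
  [3] u=2 | in [-6,2] | out [-6,2] | prev [2,2] | push {}
  [4] u=3 | in [-6,2] | out [-6,0] | prev ⊥ | push {2}
  [5] u=4 | in [-6,2] | out [-6,2] | prev [-6,-3] | push {1,3}
  [6] u=0 | in [-6,2] | out [-1,2] | ==
  [7] u=2 | in [-6,2] | out [-6,2] | ==
  [8] u=1 | in [-6,2] | out [-6,2] | ==
  [9] u=3 | in [-6,2] | out [-6,0] | ==

Converged values:
  [0] [-1,2]
  [1] [-6,2]
  [2] [-6,2]
  [3] [-6,0]
  [4] [-6,2]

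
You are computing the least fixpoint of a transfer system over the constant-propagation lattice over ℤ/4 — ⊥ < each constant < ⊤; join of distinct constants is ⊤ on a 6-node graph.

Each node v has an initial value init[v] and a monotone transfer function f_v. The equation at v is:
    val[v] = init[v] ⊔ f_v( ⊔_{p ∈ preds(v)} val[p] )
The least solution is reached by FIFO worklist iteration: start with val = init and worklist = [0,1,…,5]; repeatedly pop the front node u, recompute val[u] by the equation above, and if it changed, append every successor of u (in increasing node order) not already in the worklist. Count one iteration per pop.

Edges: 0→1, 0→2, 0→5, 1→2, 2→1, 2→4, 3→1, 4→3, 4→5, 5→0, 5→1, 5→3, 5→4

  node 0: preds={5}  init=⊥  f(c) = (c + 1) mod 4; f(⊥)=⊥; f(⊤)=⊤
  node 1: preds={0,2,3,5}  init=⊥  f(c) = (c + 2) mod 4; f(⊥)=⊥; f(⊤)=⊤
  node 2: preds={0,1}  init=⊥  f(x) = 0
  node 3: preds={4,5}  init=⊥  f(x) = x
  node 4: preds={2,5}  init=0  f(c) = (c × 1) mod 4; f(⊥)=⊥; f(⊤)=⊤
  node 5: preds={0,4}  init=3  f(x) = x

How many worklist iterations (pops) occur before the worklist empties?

Iteration log — 13 steps:
  step 1. node 0  ⊔preds=3  new=0  old=⊥  +wl: 
  step 2. node 1  ⊔preds=⊤  new=⊤  old=⊥  +wl: 
  step 3. node 2  ⊔preds=⊤  new=0  old=⊥  +wl: 1
  step 4. node 3  ⊔preds=⊤  new=⊤  old=⊥  +wl: 
  step 5. node 4  ⊔preds=⊤  new=⊤  old=0  +wl: 3
  step 6. node 5  ⊔preds=⊤  new=⊤  old=3  +wl: 0,4
  step 7. node 1  ⊔preds=⊤  new=⊤  stable
  step 8. node 3  ⊔preds=⊤  new=⊤  stable
  step 9. node 0  ⊔preds=⊤  new=⊤  old=0  +wl: 1,2,5
  step 10. node 4  ⊔preds=⊤  new=⊤  stable
  step 11. node 1  ⊔preds=⊤  new=⊤  stable
  step 12. node 2  ⊔preds=⊤  new=0  stable
  step 13. node 5  ⊔preds=⊤  new=⊤  stable

Least fixpoint reached:
  node 0: ⊤
  node 1: ⊤
  node 2: 0
  node 3: ⊤
  node 4: ⊤
  node 5: ⊤

13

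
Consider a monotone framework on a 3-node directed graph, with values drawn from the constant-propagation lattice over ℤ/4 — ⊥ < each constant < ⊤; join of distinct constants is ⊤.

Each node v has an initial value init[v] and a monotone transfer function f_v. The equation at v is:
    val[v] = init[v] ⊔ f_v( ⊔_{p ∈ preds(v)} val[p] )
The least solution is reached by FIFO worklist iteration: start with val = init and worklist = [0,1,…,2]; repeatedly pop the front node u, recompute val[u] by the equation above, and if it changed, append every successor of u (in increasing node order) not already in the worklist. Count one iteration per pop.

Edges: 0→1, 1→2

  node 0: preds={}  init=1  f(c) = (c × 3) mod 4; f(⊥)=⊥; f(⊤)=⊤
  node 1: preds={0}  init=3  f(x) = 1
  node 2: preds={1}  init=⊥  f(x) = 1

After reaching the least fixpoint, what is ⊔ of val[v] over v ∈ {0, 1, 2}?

⊤

Iteration log — 3 steps:
  step 1. node 0  ⊔preds=⊥  new=1  stable
  step 2. node 1  ⊔preds=1  new=⊤  old=3  +wl: 
  step 3. node 2  ⊔preds=⊤  new=1  old=⊥  +wl: 

Least fixpoint reached:
  node 0: 1
  node 1: ⊤
  node 2: 1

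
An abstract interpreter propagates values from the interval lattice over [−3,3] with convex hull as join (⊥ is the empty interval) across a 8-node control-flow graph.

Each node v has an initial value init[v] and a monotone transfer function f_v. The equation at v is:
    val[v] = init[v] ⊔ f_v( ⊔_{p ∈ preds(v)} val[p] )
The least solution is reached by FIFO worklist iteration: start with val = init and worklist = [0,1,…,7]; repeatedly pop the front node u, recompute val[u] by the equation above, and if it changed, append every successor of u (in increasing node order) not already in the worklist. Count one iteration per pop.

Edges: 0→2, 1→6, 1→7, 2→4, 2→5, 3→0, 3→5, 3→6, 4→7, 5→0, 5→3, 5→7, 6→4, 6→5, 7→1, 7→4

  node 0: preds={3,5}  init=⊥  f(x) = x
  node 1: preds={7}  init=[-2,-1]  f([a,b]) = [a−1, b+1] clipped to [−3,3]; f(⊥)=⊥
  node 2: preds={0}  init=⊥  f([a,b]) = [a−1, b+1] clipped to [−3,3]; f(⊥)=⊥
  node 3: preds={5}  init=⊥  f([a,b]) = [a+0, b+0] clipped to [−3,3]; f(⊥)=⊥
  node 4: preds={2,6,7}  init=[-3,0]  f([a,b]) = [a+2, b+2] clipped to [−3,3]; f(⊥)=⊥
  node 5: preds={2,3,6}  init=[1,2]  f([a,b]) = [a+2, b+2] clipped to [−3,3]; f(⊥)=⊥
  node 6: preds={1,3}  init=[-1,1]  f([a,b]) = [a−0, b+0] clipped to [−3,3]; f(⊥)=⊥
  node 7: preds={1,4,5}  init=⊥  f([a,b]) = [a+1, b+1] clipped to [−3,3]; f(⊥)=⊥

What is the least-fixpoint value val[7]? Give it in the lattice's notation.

[-2,3]

Iteration log — 30 steps:
  step 1. node 0  ⊔preds=[1,2]  new=[1,2]  old=⊥  +wl: 
  step 2. node 1  ⊔preds=⊥  new=[-2,-1]  stable
  step 3. node 2  ⊔preds=[1,2]  new=[0,3]  old=⊥  +wl: 
  step 4. node 3  ⊔preds=[1,2]  new=[1,2]  old=⊥  +wl: 0
  step 5. node 4  ⊔preds=[-1,3]  new=[-3,3]  old=[-3,0]  +wl: 
  step 6. node 5  ⊔preds=[-1,3]  new=[1,3]  old=[1,2]  +wl: 3
  step 7. node 6  ⊔preds=[-2,2]  new=[-2,2]  old=[-1,1]  +wl: 4,5
  step 8. node 7  ⊔preds=[-3,3]  new=[-2,3]  old=⊥  +wl: 1
  step 9. node 0  ⊔preds=[1,3]  new=[1,3]  old=[1,2]  +wl: 2
  step 10. node 3  ⊔preds=[1,3]  new=[1,3]  old=[1,2]  +wl: 0,6
  step 11. node 4  ⊔preds=[-2,3]  new=[-3,3]  stable
  step 12. node 5  ⊔preds=[-2,3]  new=[0,3]  old=[1,3]  +wl: 3,7
  step 13. node 1  ⊔preds=[-2,3]  new=[-3,3]  old=[-2,-1]  +wl: 
  step 14. node 2  ⊔preds=[1,3]  new=[0,3]  stable
  step 15. node 0  ⊔preds=[0,3]  new=[0,3]  old=[1,3]  +wl: 2
  step 16. node 6  ⊔preds=[-3,3]  new=[-3,3]  old=[-2,2]  +wl: 4,5
  step 17. node 3  ⊔preds=[0,3]  new=[0,3]  old=[1,3]  +wl: 0,6
  step 18. node 7  ⊔preds=[-3,3]  new=[-2,3]  stable
  step 19. node 2  ⊔preds=[0,3]  new=[-1,3]  old=[0,3]  +wl: 
  step 20. node 4  ⊔preds=[-3,3]  new=[-3,3]  stable
  step 21. node 5  ⊔preds=[-3,3]  new=[-1,3]  old=[0,3]  +wl: 3,7
  step 22. node 0  ⊔preds=[-1,3]  new=[-1,3]  old=[0,3]  +wl: 2
  step 23. node 6  ⊔preds=[-3,3]  new=[-3,3]  stable
  step 24. node 3  ⊔preds=[-1,3]  new=[-1,3]  old=[0,3]  +wl: 0,5,6
  step 25. node 7  ⊔preds=[-3,3]  new=[-2,3]  stable
  step 26. node 2  ⊔preds=[-1,3]  new=[-2,3]  old=[-1,3]  +wl: 4
  step 27. node 0  ⊔preds=[-1,3]  new=[-1,3]  stable
  step 28. node 5  ⊔preds=[-3,3]  new=[-1,3]  stable
  step 29. node 6  ⊔preds=[-3,3]  new=[-3,3]  stable
  step 30. node 4  ⊔preds=[-3,3]  new=[-3,3]  stable

Least fixpoint reached:
  node 0: [-1,3]
  node 1: [-3,3]
  node 2: [-2,3]
  node 3: [-1,3]
  node 4: [-3,3]
  node 5: [-1,3]
  node 6: [-3,3]
  node 7: [-2,3]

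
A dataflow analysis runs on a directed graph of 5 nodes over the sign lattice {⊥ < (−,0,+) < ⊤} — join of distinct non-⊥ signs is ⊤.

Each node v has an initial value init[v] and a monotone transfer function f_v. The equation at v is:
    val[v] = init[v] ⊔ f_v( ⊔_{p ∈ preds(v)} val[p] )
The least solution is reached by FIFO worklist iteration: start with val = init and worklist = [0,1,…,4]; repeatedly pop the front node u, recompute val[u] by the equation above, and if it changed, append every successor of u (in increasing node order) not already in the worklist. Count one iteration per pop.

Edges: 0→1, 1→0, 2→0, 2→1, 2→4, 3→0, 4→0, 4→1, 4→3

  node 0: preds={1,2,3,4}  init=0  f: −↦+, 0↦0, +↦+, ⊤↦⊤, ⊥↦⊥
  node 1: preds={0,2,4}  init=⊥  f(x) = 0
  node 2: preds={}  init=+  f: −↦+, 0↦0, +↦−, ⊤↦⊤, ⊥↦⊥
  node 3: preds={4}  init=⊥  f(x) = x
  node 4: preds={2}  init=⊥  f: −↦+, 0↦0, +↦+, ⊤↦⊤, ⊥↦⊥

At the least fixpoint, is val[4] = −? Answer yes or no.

no

Trace (9 dequeues):
  [1] u=0 | in + | out ⊤ | prev 0 | push {}
  [2] u=1 | in ⊤ | out 0 | prev ⊥ | push {0}
  [3] u=2 | in ⊥ | out + | ==
  [4] u=3 | in ⊥ | out ⊥ | ==
  [5] u=4 | in + | out + | prev ⊥ | push {1,3}
  [6] u=0 | in ⊤ | out ⊤ | ==
  [7] u=1 | in ⊤ | out 0 | ==
  [8] u=3 | in + | out + | prev ⊥ | push {0}
  [9] u=0 | in ⊤ | out ⊤ | ==

Converged values:
  [0] ⊤
  [1] 0
  [2] +
  [3] +
  [4] +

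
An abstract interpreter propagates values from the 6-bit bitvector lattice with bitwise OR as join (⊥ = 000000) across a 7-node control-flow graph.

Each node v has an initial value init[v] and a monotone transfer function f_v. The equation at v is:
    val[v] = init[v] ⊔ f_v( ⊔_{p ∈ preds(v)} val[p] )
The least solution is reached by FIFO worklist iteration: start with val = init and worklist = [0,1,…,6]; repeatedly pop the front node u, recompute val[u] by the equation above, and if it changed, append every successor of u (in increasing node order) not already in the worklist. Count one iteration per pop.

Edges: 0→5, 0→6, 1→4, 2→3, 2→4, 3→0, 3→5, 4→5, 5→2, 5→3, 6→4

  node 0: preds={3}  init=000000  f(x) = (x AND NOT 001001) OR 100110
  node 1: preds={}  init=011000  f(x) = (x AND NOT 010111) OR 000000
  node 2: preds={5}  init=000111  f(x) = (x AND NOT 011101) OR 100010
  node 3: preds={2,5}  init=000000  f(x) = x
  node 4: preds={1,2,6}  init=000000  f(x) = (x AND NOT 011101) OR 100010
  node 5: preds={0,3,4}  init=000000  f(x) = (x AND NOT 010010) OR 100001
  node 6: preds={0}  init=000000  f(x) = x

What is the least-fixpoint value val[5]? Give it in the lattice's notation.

Iteration log — 11 steps:
  step 1. node 0  ⊔preds=000000  new=100110  old=000000  +wl: 
  step 2. node 1  ⊔preds=000000  new=011000  stable
  step 3. node 2  ⊔preds=000000  new=100111  old=000111  +wl: 
  step 4. node 3  ⊔preds=100111  new=100111  old=000000  +wl: 0
  step 5. node 4  ⊔preds=111111  new=100010  old=000000  +wl: 
  step 6. node 5  ⊔preds=100111  new=100101  old=000000  +wl: 2,3
  step 7. node 6  ⊔preds=100110  new=100110  old=000000  +wl: 4
  step 8. node 0  ⊔preds=100111  new=100110  stable
  step 9. node 2  ⊔preds=100101  new=100111  stable
  step 10. node 3  ⊔preds=100111  new=100111  stable
  step 11. node 4  ⊔preds=111111  new=100010  stable

Least fixpoint reached:
  node 0: 100110
  node 1: 011000
  node 2: 100111
  node 3: 100111
  node 4: 100010
  node 5: 100101
  node 6: 100110

100101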